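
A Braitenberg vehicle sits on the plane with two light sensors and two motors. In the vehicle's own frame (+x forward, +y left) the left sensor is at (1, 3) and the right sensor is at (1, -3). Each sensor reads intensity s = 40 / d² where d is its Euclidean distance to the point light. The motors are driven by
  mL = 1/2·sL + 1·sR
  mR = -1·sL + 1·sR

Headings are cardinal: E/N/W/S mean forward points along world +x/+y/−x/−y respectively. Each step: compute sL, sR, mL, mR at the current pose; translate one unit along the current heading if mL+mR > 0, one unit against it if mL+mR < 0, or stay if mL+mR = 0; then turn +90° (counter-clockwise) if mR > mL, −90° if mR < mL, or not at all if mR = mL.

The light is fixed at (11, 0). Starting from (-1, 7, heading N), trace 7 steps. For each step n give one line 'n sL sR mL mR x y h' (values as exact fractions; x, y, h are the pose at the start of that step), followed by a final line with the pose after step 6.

0 40/289 8/29 2892/8381 1152/8381 -1 7 N
1 20/121 20/73 3150/8833 960/8833 -1 8 E
2 40/113 8/49 1884/5537 -1056/5537 0 8 S
3 1/4 10/61 141/488 -21/244 0 7 W
4 40/289 8/29 2892/8381 1152/8381 -1 7 N
5 20/121 20/73 3150/8833 960/8833 -1 8 E
6 40/113 8/49 1884/5537 -1056/5537 0 8 S
final 0 7 W

n=0: pose=(-1,7,N); sL=40/289, sR=8/29; mL=2892/8381, mR=1152/8381; mL+mR=4044/8381 → advance +1; mR−mL=-60/289 → turn -1·90°
n=1: pose=(-1,8,E); sL=20/121, sR=20/73; mL=3150/8833, mR=960/8833; mL+mR=4110/8833 → advance +1; mR−mL=-30/121 → turn -1·90°
n=2: pose=(0,8,S); sL=40/113, sR=8/49; mL=1884/5537, mR=-1056/5537; mL+mR=828/5537 → advance +1; mR−mL=-60/113 → turn -1·90°
n=3: pose=(0,7,W); sL=1/4, sR=10/61; mL=141/488, mR=-21/244; mL+mR=99/488 → advance +1; mR−mL=-3/8 → turn -1·90°
n=4: pose=(-1,7,N); sL=40/289, sR=8/29; mL=2892/8381, mR=1152/8381; mL+mR=4044/8381 → advance +1; mR−mL=-60/289 → turn -1·90°
n=5: pose=(-1,8,E); sL=20/121, sR=20/73; mL=3150/8833, mR=960/8833; mL+mR=4110/8833 → advance +1; mR−mL=-30/121 → turn -1·90°
n=6: pose=(0,8,S); sL=40/113, sR=8/49; mL=1884/5537, mR=-1056/5537; mL+mR=828/5537 → advance +1; mR−mL=-60/113 → turn -1·90°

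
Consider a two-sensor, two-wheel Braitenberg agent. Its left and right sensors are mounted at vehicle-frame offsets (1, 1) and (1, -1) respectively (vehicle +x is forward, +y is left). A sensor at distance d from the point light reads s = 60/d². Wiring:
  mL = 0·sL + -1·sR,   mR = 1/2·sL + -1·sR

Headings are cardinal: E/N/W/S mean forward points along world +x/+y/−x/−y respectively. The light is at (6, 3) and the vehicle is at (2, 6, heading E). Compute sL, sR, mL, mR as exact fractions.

left sensor world pos  = (3, 7); dL² = 25
right sensor world pos = (3, 5); dR² = 13
sL = 60/25 = 12/5
sR = 60/13 = 60/13
mL = 0·sL + -1·sR = -60/13
mR = 1/2·sL + -1·sR = -222/65

12/5 60/13 -60/13 -222/65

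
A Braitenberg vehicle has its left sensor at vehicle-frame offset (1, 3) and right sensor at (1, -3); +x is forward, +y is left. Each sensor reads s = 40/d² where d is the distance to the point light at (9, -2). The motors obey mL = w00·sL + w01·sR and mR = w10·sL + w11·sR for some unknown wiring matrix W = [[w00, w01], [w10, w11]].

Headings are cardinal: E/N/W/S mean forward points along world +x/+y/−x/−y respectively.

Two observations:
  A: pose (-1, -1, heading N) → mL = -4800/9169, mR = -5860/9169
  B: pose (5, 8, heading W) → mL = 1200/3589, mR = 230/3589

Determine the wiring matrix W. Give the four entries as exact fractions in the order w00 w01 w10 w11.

obs A: pose=(-1,-1,N) → sL=40/173, sR=40/53, mL=-4800/9169, mR=-5860/9169
obs B: pose=(5,8,W) → sL=20/37, sR=20/97, mL=1200/3589, mR=230/3589
sensor matrix S = [[40/173, 40/53], [20/37, 20/97]]; det S = -11856000/32907541
solve [mL_A; mL_B] = S·[w00; w01] and [mR_A; mR_B] = S·[w10; w11]:
  w00 = 1, w01 = -1, w10 = 1/2, w11 = -1

1 -1 1/2 -1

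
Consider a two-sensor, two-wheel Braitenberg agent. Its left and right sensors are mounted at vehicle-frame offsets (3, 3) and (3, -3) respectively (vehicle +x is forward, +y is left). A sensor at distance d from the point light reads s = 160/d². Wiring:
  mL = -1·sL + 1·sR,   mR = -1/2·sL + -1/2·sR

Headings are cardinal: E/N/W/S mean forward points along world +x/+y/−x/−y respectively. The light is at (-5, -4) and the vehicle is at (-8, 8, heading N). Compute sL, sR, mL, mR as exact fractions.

left sensor world pos  = (-11, 11); dL² = 261
right sensor world pos = (-5, 11); dR² = 225
sL = 160/261 = 160/261
sR = 160/225 = 32/45
mL = -1·sL + 1·sR = 128/1305
mR = -1/2·sL + -1/2·sR = -96/145

160/261 32/45 128/1305 -96/145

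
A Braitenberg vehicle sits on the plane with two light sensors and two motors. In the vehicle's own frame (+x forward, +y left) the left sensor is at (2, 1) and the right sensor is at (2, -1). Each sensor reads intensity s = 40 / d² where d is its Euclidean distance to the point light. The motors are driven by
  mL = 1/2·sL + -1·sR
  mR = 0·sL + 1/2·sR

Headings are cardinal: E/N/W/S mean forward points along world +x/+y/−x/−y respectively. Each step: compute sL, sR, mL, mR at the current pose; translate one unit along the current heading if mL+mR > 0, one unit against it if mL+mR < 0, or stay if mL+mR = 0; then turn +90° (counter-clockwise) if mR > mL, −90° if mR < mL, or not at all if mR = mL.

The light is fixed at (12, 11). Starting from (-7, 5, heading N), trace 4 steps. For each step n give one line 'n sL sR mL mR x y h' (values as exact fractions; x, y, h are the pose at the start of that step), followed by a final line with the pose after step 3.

n=0: pose=(-7,5,N); sL=5/52, sR=2/17; mL=-123/1768, mR=1/17; mL+mR=-19/1768 → advance -1; mR−mL=227/1768 → turn +1·90°
n=1: pose=(-7,4,W); sL=8/101, sR=40/477; mL=-2132/48177, mR=20/477; mL+mR=-112/48177 → advance -1; mR−mL=1384/16059 → turn +1·90°
n=2: pose=(-6,4,S); sL=4/37, sR=20/221; mL=-298/8177, mR=10/221; mL+mR=72/8177 → advance +1; mR−mL=668/8177 → turn +1·90°
n=3: pose=(-6,3,E); sL=8/61, sR=40/337; mL=-1092/20557, mR=20/337; mL+mR=128/20557 → advance +1; mR−mL=2312/20557 → turn +1·90°

0 5/52 2/17 -123/1768 1/17 -7 5 N
1 8/101 40/477 -2132/48177 20/477 -7 4 W
2 4/37 20/221 -298/8177 10/221 -6 4 S
3 8/61 40/337 -1092/20557 20/337 -6 3 E
final -5 3 N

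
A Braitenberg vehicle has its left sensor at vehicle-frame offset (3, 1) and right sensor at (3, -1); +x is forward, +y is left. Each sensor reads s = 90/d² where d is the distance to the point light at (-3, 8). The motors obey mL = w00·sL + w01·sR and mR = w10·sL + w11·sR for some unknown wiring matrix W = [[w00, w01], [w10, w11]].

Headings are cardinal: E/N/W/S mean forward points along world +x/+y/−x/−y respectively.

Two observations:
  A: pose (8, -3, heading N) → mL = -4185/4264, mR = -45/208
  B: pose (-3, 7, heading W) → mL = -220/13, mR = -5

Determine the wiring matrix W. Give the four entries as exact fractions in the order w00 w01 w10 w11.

obs A: pose=(8,-3,N) → sL=45/82, sR=45/104, mL=-4185/4264, mR=-45/208
obs B: pose=(-3,7,W) → sL=90/13, sR=10, mL=-220/13, mR=-5
sensor matrix S = [[45/82, 45/104], [90/13, 10]]; det S = 69075/27716
solve [mL_A; mL_B] = S·[w00; w01] and [mR_A; mR_B] = S·[w10; w11]:
  w00 = -1, w01 = -1, w10 = 0, w11 = -1/2

-1 -1 0 -1/2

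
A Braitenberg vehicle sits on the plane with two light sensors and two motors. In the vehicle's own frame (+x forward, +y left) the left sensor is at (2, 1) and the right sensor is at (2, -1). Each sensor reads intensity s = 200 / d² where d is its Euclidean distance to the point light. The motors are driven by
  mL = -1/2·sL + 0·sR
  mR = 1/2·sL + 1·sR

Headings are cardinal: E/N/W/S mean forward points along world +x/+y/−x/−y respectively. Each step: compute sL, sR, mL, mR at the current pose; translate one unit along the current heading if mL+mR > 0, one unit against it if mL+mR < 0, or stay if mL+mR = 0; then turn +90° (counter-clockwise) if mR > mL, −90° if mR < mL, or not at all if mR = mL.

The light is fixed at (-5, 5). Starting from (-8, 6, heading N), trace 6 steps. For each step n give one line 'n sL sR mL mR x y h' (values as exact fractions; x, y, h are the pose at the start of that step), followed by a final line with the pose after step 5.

0 8 200/13 -4 252/13 -8 6 N
1 100/13 100/17 -50/13 2150/221 -8 7 W
2 200/9 8 -100/9 172/9 -9 7 S
3 25 50 -25/2 125/2 -9 6 E
4 8 200/13 -4 252/13 -8 6 N
5 100/13 100/17 -50/13 2150/221 -8 7 W
final -9 7 S

n=0: pose=(-8,6,N); sL=8, sR=200/13; mL=-4, mR=252/13; mL+mR=200/13 → advance +1; mR−mL=304/13 → turn +1·90°
n=1: pose=(-8,7,W); sL=100/13, sR=100/17; mL=-50/13, mR=2150/221; mL+mR=100/17 → advance +1; mR−mL=3000/221 → turn +1·90°
n=2: pose=(-9,7,S); sL=200/9, sR=8; mL=-100/9, mR=172/9; mL+mR=8 → advance +1; mR−mL=272/9 → turn +1·90°
n=3: pose=(-9,6,E); sL=25, sR=50; mL=-25/2, mR=125/2; mL+mR=50 → advance +1; mR−mL=75 → turn +1·90°
n=4: pose=(-8,6,N); sL=8, sR=200/13; mL=-4, mR=252/13; mL+mR=200/13 → advance +1; mR−mL=304/13 → turn +1·90°
n=5: pose=(-8,7,W); sL=100/13, sR=100/17; mL=-50/13, mR=2150/221; mL+mR=100/17 → advance +1; mR−mL=3000/221 → turn +1·90°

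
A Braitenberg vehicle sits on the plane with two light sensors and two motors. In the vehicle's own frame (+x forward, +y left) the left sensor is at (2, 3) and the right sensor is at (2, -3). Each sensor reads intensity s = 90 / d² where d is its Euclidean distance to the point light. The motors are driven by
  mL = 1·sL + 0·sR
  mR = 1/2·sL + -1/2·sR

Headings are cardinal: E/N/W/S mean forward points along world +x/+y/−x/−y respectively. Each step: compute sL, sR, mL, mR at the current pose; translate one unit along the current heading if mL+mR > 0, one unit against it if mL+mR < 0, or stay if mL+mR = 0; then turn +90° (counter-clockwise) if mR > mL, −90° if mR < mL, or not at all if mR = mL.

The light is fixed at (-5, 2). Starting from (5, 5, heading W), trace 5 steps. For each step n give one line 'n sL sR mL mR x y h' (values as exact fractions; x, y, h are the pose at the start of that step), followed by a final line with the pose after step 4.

0 45/32 9/10 45/32 81/320 5 5 W
1 90/61 90/169 90/61 4860/10309 4 5 N
2 9/17 45/61 9/17 -108/1037 4 6 E
3 90/173 90/53 90/173 -5400/9169 5 6 S
4 45/34 45/64 45/34 675/2176 5 7 W
final 4 7 N

n=0: pose=(5,5,W); sL=45/32, sR=9/10; mL=45/32, mR=81/320; mL+mR=531/320 → advance +1; mR−mL=-369/320 → turn -1·90°
n=1: pose=(4,5,N); sL=90/61, sR=90/169; mL=90/61, mR=4860/10309; mL+mR=20070/10309 → advance +1; mR−mL=-10350/10309 → turn -1·90°
n=2: pose=(4,6,E); sL=9/17, sR=45/61; mL=9/17, mR=-108/1037; mL+mR=441/1037 → advance +1; mR−mL=-657/1037 → turn -1·90°
n=3: pose=(5,6,S); sL=90/173, sR=90/53; mL=90/173, mR=-5400/9169; mL+mR=-630/9169 → advance -1; mR−mL=-10170/9169 → turn -1·90°
n=4: pose=(5,7,W); sL=45/34, sR=45/64; mL=45/34, mR=675/2176; mL+mR=3555/2176 → advance +1; mR−mL=-2205/2176 → turn -1·90°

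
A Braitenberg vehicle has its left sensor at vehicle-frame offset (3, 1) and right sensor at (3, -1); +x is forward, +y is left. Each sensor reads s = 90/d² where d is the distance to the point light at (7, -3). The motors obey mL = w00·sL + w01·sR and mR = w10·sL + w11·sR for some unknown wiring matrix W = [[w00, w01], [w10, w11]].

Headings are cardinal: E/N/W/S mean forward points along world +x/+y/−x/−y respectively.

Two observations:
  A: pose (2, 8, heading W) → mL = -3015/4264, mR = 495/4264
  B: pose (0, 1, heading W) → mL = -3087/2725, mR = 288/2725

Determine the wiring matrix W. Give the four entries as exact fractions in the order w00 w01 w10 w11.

-1/2 -1 1 -1

obs A: pose=(2,8,W) → sL=45/82, sR=45/104, mL=-3015/4264, mR=495/4264
obs B: pose=(0,1,W) → sL=90/109, sR=18/25, mL=-3087/2725, mR=288/2725
sensor matrix S = [[45/82, 45/104], [90/109, 18/25]]; det S = 43983/1161940
solve [mL_A; mL_B] = S·[w00; w01] and [mR_A; mR_B] = S·[w10; w11]:
  w00 = -1/2, w01 = -1, w10 = 1, w11 = -1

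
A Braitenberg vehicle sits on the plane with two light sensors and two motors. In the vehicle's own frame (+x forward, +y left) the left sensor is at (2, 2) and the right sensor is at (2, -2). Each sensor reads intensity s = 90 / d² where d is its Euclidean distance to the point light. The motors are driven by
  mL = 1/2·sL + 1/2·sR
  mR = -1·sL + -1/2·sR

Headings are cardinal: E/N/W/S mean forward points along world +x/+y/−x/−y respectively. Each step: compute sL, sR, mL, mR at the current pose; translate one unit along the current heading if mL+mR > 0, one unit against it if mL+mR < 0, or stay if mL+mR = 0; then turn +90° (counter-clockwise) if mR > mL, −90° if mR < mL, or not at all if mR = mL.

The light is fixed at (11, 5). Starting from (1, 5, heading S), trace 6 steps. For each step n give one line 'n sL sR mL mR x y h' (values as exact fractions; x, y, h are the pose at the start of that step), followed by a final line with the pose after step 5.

0 45/34 45/74 1215/1258 -4095/2516 1 5 S
1 18/29 10/17 298/493 -451/493 1 6 W
2 9/13 45/29 423/377 -1107/754 2 6 N
3 90/53 90/53 90/53 -135/53 2 5 E
4 45/34 45/74 1215/1258 -4095/2516 1 5 S
5 18/29 10/17 298/493 -451/493 1 6 W
final 2 6 N

n=0: pose=(1,5,S); sL=45/34, sR=45/74; mL=1215/1258, mR=-4095/2516; mL+mR=-45/68 → advance -1; mR−mL=-6525/2516 → turn -1·90°
n=1: pose=(1,6,W); sL=18/29, sR=10/17; mL=298/493, mR=-451/493; mL+mR=-9/29 → advance -1; mR−mL=-749/493 → turn -1·90°
n=2: pose=(2,6,N); sL=9/13, sR=45/29; mL=423/377, mR=-1107/754; mL+mR=-9/26 → advance -1; mR−mL=-1953/754 → turn -1·90°
n=3: pose=(2,5,E); sL=90/53, sR=90/53; mL=90/53, mR=-135/53; mL+mR=-45/53 → advance -1; mR−mL=-225/53 → turn -1·90°
n=4: pose=(1,5,S); sL=45/34, sR=45/74; mL=1215/1258, mR=-4095/2516; mL+mR=-45/68 → advance -1; mR−mL=-6525/2516 → turn -1·90°
n=5: pose=(1,6,W); sL=18/29, sR=10/17; mL=298/493, mR=-451/493; mL+mR=-9/29 → advance -1; mR−mL=-749/493 → turn -1·90°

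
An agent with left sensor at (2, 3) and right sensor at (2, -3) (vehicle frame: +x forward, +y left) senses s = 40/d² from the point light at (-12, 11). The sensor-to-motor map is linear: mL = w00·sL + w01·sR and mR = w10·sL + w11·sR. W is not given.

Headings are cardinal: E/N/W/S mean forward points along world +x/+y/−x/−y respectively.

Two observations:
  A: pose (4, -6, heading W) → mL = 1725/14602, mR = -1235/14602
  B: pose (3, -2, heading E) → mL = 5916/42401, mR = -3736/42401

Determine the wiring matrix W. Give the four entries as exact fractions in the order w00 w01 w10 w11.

1 1/2 -1/2 -1/2

obs A: pose=(4,-6,W) → sL=10/149, sR=5/49, mL=1725/14602, mR=-1235/14602
obs B: pose=(3,-2,E) → sL=40/389, sR=8/109, mL=5916/42401, mR=-3736/42401
sensor matrix S = [[10/149, 5/49], [40/389, 8/109]]; det S = -1723320/309569701
solve [mL_A; mL_B] = S·[w00; w01] and [mR_A; mR_B] = S·[w10; w11]:
  w00 = 1, w01 = 1/2, w10 = -1/2, w11 = -1/2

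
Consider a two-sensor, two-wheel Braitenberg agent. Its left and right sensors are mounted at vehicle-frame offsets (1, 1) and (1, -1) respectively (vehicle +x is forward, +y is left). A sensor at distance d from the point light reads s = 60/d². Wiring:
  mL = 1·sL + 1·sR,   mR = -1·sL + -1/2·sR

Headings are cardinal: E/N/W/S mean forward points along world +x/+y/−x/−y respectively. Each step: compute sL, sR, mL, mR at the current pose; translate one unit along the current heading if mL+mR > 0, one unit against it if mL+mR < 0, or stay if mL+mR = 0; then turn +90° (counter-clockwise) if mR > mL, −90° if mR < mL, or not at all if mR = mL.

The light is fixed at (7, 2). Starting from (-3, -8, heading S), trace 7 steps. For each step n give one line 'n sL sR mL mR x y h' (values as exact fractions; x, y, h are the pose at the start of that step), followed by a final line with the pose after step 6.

0 30/101 30/121 6660/12221 -5145/12221 -3 -8 S
1 12/53 60/221 5832/11713 -4242/11713 -3 -9 W
2 15/61 3/10 333/610 -483/1220 -4 -9 N
3 60/181 60/221 24120/40001 -18690/40001 -4 -8 E
4 30/101 30/121 6660/12221 -5145/12221 -3 -8 S
5 12/53 60/221 5832/11713 -4242/11713 -3 -9 W
6 15/61 3/10 333/610 -483/1220 -4 -9 N
final -4 -8 E

n=0: pose=(-3,-8,S); sL=30/101, sR=30/121; mL=6660/12221, mR=-5145/12221; mL+mR=15/121 → advance +1; mR−mL=-11805/12221 → turn -1·90°
n=1: pose=(-3,-9,W); sL=12/53, sR=60/221; mL=5832/11713, mR=-4242/11713; mL+mR=30/221 → advance +1; mR−mL=-10074/11713 → turn -1·90°
n=2: pose=(-4,-9,N); sL=15/61, sR=3/10; mL=333/610, mR=-483/1220; mL+mR=3/20 → advance +1; mR−mL=-1149/1220 → turn -1·90°
n=3: pose=(-4,-8,E); sL=60/181, sR=60/221; mL=24120/40001, mR=-18690/40001; mL+mR=30/221 → advance +1; mR−mL=-42810/40001 → turn -1·90°
n=4: pose=(-3,-8,S); sL=30/101, sR=30/121; mL=6660/12221, mR=-5145/12221; mL+mR=15/121 → advance +1; mR−mL=-11805/12221 → turn -1·90°
n=5: pose=(-3,-9,W); sL=12/53, sR=60/221; mL=5832/11713, mR=-4242/11713; mL+mR=30/221 → advance +1; mR−mL=-10074/11713 → turn -1·90°
n=6: pose=(-4,-9,N); sL=15/61, sR=3/10; mL=333/610, mR=-483/1220; mL+mR=3/20 → advance +1; mR−mL=-1149/1220 → turn -1·90°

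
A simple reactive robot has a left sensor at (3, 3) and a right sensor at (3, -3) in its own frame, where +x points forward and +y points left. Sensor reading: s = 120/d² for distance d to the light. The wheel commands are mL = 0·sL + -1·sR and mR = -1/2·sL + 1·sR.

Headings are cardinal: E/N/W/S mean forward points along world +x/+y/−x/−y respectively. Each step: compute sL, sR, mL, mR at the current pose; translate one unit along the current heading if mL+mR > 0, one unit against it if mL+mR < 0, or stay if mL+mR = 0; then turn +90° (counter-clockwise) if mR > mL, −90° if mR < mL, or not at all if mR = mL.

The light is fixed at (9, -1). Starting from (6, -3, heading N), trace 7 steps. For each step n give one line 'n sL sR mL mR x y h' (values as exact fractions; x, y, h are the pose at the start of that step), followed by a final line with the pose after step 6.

n=0: pose=(6,-3,N); sL=120/37, sR=120; mL=-120, mR=4380/37; mL+mR=-60/37 → advance -1; mR−mL=8820/37 → turn +1·90°
n=1: pose=(6,-4,W); sL=5/3, sR=10/3; mL=-10/3, mR=5/2; mL+mR=-5/6 → advance -1; mR−mL=35/6 → turn +1·90°
n=2: pose=(7,-4,S); sL=120/37, sR=120/61; mL=-120/61, mR=780/2257; mL+mR=-60/37 → advance -1; mR−mL=5220/2257 → turn +1·90°
n=3: pose=(7,-3,E); sL=60, sR=60/13; mL=-60/13, mR=-330/13; mL+mR=-30 → advance -1; mR−mL=-270/13 → turn -1·90°
n=4: pose=(6,-3,S); sL=24/5, sR=120/61; mL=-120/61, mR=-132/305; mL+mR=-12/5 → advance -1; mR−mL=468/305 → turn +1·90°
n=5: pose=(6,-2,E); sL=30, sR=15/2; mL=-15/2, mR=-15/2; mL+mR=-15 → advance -1; mR−mL=0 → turn +0·90°
n=6: pose=(5,-2,E); sL=24, sR=120/17; mL=-120/17, mR=-84/17; mL+mR=-12 → advance -1; mR−mL=36/17 → turn +1·90°

0 120/37 120 -120 4380/37 6 -3 N
1 5/3 10/3 -10/3 5/2 6 -4 W
2 120/37 120/61 -120/61 780/2257 7 -4 S
3 60 60/13 -60/13 -330/13 7 -3 E
4 24/5 120/61 -120/61 -132/305 6 -3 S
5 30 15/2 -15/2 -15/2 6 -2 E
6 24 120/17 -120/17 -84/17 5 -2 E
final 4 -2 N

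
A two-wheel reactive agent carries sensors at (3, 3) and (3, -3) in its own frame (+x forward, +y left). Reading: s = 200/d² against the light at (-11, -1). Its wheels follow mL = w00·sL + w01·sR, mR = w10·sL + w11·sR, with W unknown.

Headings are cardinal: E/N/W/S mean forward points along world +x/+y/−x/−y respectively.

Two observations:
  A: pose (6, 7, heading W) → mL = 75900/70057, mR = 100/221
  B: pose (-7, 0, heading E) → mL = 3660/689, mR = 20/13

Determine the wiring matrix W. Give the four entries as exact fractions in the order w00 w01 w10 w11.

1/2 1 1/2 0

obs A: pose=(6,7,W) → sL=200/221, sR=200/317, mL=75900/70057, mR=100/221
obs B: pose=(-7,0,E) → sL=40/13, sR=200/53, mL=3660/689, mR=20/13
sensor matrix S = [[200/221, 200/317], [40/13, 200/53]]; det S = 5472000/3713021
solve [mL_A; mL_B] = S·[w00; w01] and [mR_A; mR_B] = S·[w10; w11]:
  w00 = 1/2, w01 = 1, w10 = 1/2, w11 = 0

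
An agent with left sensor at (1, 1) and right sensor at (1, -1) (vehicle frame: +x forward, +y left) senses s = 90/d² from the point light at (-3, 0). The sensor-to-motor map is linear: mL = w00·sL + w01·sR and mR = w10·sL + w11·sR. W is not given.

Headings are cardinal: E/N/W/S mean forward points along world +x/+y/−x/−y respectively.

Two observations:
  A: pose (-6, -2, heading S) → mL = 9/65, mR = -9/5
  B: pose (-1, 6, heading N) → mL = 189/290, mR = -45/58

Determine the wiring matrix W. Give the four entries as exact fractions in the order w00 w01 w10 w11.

obs A: pose=(-6,-2,S) → sL=90/13, sR=18/5, mL=9/65, mR=-9/5
obs B: pose=(-1,6,N) → sL=9/5, sR=45/29, mL=189/290, mR=-45/58
sensor matrix S = [[90/13, 18/5], [9/5, 45/29]]; det S = 40176/9425
solve [mL_A; mL_B] = S·[w00; w01] and [mR_A; mR_B] = S·[w10; w11]:
  w00 = -1/2, w01 = 1, w10 = 0, w11 = -1/2

-1/2 1 0 -1/2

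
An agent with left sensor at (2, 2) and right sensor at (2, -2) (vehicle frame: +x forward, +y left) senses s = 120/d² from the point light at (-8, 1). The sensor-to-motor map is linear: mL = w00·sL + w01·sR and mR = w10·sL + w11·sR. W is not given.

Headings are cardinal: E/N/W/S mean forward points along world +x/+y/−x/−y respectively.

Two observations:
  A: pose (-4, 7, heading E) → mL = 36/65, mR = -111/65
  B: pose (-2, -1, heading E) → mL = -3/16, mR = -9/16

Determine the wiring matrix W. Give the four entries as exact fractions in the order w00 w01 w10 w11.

-1/2 1/2 1/2 -1

obs A: pose=(-4,7,E) → sL=6/5, sR=30/13, mL=36/65, mR=-111/65
obs B: pose=(-2,-1,E) → sL=15/8, sR=3/2, mL=-3/16, mR=-9/16
sensor matrix S = [[6/5, 30/13], [15/8, 3/2]]; det S = -657/260
solve [mL_A; mL_B] = S·[w00; w01] and [mR_A; mR_B] = S·[w10; w11]:
  w00 = -1/2, w01 = 1/2, w10 = 1/2, w11 = -1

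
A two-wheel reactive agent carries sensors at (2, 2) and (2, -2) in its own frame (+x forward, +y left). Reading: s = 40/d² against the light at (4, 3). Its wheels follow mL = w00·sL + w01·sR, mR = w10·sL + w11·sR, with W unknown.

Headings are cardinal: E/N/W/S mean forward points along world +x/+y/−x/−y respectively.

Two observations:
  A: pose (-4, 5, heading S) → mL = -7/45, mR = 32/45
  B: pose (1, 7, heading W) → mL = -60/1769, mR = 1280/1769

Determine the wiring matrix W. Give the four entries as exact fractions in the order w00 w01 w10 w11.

-1/2 1 1 -1

obs A: pose=(-4,5,S) → sL=10/9, sR=2/5, mL=-7/45, mR=32/45
obs B: pose=(1,7,W) → sL=40/29, sR=40/61, mL=-60/1769, mR=1280/1769
sensor matrix S = [[10/9, 2/5], [40/29, 40/61]]; det S = 2816/15921
solve [mL_A; mL_B] = S·[w00; w01] and [mR_A; mR_B] = S·[w10; w11]:
  w00 = -1/2, w01 = 1, w10 = 1, w11 = -1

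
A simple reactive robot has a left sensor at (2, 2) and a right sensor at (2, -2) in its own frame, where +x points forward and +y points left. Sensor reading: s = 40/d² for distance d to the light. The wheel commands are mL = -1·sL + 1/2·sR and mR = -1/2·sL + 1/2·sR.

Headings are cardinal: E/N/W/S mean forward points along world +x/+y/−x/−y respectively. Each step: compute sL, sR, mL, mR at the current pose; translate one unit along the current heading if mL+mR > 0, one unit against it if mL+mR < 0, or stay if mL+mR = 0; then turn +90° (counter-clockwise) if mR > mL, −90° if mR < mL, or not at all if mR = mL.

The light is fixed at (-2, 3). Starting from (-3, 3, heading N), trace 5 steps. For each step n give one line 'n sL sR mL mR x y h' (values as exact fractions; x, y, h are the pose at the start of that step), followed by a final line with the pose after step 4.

0 40/13 8 12/13 32/13 -3 3 N
1 4 20/9 -26/9 -8/9 -3 4 W
2 8 8 -4 0 -2 4 S
3 2 10 3 4 -2 5 E
4 40/17 8/5 -132/85 -32/85 -1 5 N
final -1 4 W

n=0: pose=(-3,3,N); sL=40/13, sR=8; mL=12/13, mR=32/13; mL+mR=44/13 → advance +1; mR−mL=20/13 → turn +1·90°
n=1: pose=(-3,4,W); sL=4, sR=20/9; mL=-26/9, mR=-8/9; mL+mR=-34/9 → advance -1; mR−mL=2 → turn +1·90°
n=2: pose=(-2,4,S); sL=8, sR=8; mL=-4, mR=0; mL+mR=-4 → advance -1; mR−mL=4 → turn +1·90°
n=3: pose=(-2,5,E); sL=2, sR=10; mL=3, mR=4; mL+mR=7 → advance +1; mR−mL=1 → turn +1·90°
n=4: pose=(-1,5,N); sL=40/17, sR=8/5; mL=-132/85, mR=-32/85; mL+mR=-164/85 → advance -1; mR−mL=20/17 → turn +1·90°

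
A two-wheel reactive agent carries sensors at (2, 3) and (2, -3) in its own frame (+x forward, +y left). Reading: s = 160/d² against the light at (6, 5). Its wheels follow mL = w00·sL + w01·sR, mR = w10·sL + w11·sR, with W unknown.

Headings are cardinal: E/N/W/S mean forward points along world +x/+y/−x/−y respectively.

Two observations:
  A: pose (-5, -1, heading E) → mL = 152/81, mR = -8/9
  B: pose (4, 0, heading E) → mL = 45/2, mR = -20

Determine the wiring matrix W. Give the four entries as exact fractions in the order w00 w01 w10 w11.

1/2 1 -1/2 0

obs A: pose=(-5,-1,E) → sL=16/9, sR=80/81, mL=152/81, mR=-8/9
obs B: pose=(4,0,E) → sL=40, sR=5/2, mL=45/2, mR=-20
sensor matrix S = [[16/9, 80/81], [40, 5/2]]; det S = -2840/81
solve [mL_A; mL_B] = S·[w00; w01] and [mR_A; mR_B] = S·[w10; w11]:
  w00 = 1/2, w01 = 1, w10 = -1/2, w11 = 0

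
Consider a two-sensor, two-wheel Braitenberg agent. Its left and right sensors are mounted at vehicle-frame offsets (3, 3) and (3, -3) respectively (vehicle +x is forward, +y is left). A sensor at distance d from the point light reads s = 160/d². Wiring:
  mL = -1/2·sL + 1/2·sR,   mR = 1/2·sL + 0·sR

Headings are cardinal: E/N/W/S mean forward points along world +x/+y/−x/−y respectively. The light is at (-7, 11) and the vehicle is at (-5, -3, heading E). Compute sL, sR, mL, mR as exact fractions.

left sensor world pos  = (-2, 0); dL² = 146
right sensor world pos = (-2, -6); dR² = 314
sL = 160/146 = 80/73
sR = 160/314 = 80/157
mL = -1/2·sL + 1/2·sR = -3360/11461
mR = 1/2·sL + 0·sR = 40/73

80/73 80/157 -3360/11461 40/73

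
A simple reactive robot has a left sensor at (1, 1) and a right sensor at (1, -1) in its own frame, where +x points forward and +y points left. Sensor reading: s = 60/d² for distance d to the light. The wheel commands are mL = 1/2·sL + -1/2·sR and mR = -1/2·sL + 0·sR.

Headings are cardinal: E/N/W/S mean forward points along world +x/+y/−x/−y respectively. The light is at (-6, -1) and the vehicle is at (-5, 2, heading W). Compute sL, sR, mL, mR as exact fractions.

left sensor world pos  = (-6, 1); dL² = 4
right sensor world pos = (-6, 3); dR² = 16
sL = 60/4 = 15
sR = 60/16 = 15/4
mL = 1/2·sL + -1/2·sR = 45/8
mR = -1/2·sL + 0·sR = -15/2

15 15/4 45/8 -15/2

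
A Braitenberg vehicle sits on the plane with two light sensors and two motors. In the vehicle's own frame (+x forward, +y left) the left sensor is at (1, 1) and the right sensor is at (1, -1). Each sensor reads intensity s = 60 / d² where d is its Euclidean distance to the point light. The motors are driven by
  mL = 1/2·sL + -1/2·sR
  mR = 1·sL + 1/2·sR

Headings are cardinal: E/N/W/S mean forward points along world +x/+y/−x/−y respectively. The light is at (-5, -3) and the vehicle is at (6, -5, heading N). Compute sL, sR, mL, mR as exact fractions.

60/101 12/29 264/2929 2346/2929

left sensor world pos  = (5, -4); dL² = 101
right sensor world pos = (7, -4); dR² = 145
sL = 60/101 = 60/101
sR = 60/145 = 12/29
mL = 1/2·sL + -1/2·sR = 264/2929
mR = 1·sL + 1/2·sR = 2346/2929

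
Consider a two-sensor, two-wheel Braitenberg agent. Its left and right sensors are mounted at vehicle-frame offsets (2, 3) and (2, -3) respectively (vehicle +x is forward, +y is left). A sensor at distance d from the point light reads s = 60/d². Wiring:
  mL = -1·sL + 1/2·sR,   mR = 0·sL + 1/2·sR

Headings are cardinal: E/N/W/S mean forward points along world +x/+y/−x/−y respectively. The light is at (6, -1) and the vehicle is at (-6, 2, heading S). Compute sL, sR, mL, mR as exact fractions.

left sensor world pos  = (-3, 0); dL² = 82
right sensor world pos = (-9, 0); dR² = 226
sL = 60/82 = 30/41
sR = 60/226 = 30/113
mL = -1·sL + 1/2·sR = -2775/4633
mR = 0·sL + 1/2·sR = 15/113

30/41 30/113 -2775/4633 15/113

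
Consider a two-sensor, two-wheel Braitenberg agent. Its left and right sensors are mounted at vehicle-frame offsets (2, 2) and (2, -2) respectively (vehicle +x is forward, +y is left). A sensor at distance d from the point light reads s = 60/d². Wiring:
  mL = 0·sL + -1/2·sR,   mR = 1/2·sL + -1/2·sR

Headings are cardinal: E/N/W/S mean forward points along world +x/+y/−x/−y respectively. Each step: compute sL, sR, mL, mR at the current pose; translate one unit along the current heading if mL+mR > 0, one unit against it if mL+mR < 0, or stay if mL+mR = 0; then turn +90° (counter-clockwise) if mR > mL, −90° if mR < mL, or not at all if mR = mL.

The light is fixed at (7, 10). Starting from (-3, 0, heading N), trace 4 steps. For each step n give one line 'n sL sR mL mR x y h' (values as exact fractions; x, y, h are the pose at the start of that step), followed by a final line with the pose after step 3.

0 15/52 15/32 -15/64 -75/832 -3 0 N
1 60/313 4/15 -2/15 -176/4695 -3 -1 W
2 30/109 6/29 -3/29 108/3161 -2 -1 S
3 60/113 60/193 -30/193 2400/21809 -2 0 E
final -3 0 N

n=0: pose=(-3,0,N); sL=15/52, sR=15/32; mL=-15/64, mR=-75/832; mL+mR=-135/416 → advance -1; mR−mL=15/104 → turn +1·90°
n=1: pose=(-3,-1,W); sL=60/313, sR=4/15; mL=-2/15, mR=-176/4695; mL+mR=-802/4695 → advance -1; mR−mL=30/313 → turn +1·90°
n=2: pose=(-2,-1,S); sL=30/109, sR=6/29; mL=-3/29, mR=108/3161; mL+mR=-219/3161 → advance -1; mR−mL=15/109 → turn +1·90°
n=3: pose=(-2,0,E); sL=60/113, sR=60/193; mL=-30/193, mR=2400/21809; mL+mR=-990/21809 → advance -1; mR−mL=30/113 → turn +1·90°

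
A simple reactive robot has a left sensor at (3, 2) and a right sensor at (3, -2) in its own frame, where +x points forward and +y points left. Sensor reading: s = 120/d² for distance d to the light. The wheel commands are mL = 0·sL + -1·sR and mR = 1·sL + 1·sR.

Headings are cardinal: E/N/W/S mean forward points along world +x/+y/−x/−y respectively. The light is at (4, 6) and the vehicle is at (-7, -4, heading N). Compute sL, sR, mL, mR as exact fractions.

left sensor world pos  = (-9, -1); dL² = 218
right sensor world pos = (-5, -1); dR² = 130
sL = 120/218 = 60/109
sR = 120/130 = 12/13
mL = 0·sL + -1·sR = -12/13
mR = 1·sL + 1·sR = 2088/1417

60/109 12/13 -12/13 2088/1417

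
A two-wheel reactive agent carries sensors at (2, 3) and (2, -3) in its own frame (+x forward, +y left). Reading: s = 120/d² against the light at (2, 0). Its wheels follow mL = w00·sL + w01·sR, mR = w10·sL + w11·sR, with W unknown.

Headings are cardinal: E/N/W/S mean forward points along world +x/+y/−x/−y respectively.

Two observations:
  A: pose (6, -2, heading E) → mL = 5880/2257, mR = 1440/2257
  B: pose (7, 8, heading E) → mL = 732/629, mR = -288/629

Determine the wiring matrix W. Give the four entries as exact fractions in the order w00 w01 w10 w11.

obs A: pose=(6,-2,E) → sL=120/37, sR=120/61, mL=5880/2257, mR=1440/2257
obs B: pose=(7,8,E) → sL=12/17, sR=60/37, mL=732/629, mR=-288/629
sensor matrix S = [[120/37, 120/61], [12/17, 60/37]]; det S = 5495040/1419653
solve [mL_A; mL_B] = S·[w00; w01] and [mR_A; mR_B] = S·[w10; w11]:
  w00 = 1/2, w01 = 1/2, w10 = 1/2, w11 = -1/2

1/2 1/2 1/2 -1/2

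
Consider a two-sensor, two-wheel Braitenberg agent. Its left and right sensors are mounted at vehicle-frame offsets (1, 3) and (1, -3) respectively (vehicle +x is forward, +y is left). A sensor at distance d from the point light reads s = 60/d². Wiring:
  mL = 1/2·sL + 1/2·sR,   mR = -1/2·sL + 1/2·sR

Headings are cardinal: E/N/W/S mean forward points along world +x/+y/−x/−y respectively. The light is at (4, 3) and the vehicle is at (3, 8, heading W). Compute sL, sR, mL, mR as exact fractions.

15/2 15/17 285/68 -225/68

left sensor world pos  = (2, 5); dL² = 8
right sensor world pos = (2, 11); dR² = 68
sL = 60/8 = 15/2
sR = 60/68 = 15/17
mL = 1/2·sL + 1/2·sR = 285/68
mR = -1/2·sL + 1/2·sR = -225/68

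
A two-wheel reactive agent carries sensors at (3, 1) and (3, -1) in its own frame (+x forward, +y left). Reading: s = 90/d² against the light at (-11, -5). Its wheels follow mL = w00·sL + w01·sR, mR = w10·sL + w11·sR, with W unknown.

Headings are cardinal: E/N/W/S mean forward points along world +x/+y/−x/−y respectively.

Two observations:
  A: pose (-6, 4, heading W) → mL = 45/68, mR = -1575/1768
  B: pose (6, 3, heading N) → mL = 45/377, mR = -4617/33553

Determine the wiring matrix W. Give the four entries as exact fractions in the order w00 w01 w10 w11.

1/2 0 -1 1/2

obs A: pose=(-6,4,W) → sL=45/34, sR=45/52, mL=45/68, mR=-1575/1768
obs B: pose=(6,3,N) → sL=90/377, sR=18/89, mL=45/377, mR=-4617/33553
sensor matrix S = [[45/34, 45/52], [90/377, 18/89]]; det S = 905985/14830426
solve [mL_A; mL_B] = S·[w00; w01] and [mR_A; mR_B] = S·[w10; w11]:
  w00 = 1/2, w01 = 0, w10 = -1, w11 = 1/2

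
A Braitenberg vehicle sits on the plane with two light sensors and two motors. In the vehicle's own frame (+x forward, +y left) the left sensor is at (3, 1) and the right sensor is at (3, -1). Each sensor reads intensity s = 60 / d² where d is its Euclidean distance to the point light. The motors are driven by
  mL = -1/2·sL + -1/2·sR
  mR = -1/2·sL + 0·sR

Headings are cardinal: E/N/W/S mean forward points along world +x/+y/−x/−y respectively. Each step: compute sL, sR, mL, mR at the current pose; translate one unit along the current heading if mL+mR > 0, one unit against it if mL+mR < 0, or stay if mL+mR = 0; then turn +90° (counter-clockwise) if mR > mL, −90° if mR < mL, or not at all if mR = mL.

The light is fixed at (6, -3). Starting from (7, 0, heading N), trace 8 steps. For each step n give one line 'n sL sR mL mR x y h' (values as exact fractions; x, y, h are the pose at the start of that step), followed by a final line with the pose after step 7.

n=0: pose=(7,0,N); sL=5/3, sR=3/2; mL=-19/12, mR=-5/6; mL+mR=-29/12 → advance -1; mR−mL=3/4 → turn +1·90°
n=1: pose=(7,-1,W); sL=12, sR=60/13; mL=-108/13, mR=-6; mL+mR=-186/13 → advance -1; mR−mL=30/13 → turn +1·90°
n=2: pose=(8,-1,S); sL=6, sR=30; mL=-18, mR=-3; mL+mR=-21 → advance -1; mR−mL=15 → turn +1·90°
n=3: pose=(8,0,E); sL=60/41, sR=60/29; mL=-2100/1189, mR=-30/41; mL+mR=-2970/1189 → advance -1; mR−mL=30/29 → turn +1·90°
n=4: pose=(7,0,N); sL=5/3, sR=3/2; mL=-19/12, mR=-5/6; mL+mR=-29/12 → advance -1; mR−mL=3/4 → turn +1·90°
n=5: pose=(7,-1,W); sL=12, sR=60/13; mL=-108/13, mR=-6; mL+mR=-186/13 → advance -1; mR−mL=30/13 → turn +1·90°
n=6: pose=(8,-1,S); sL=6, sR=30; mL=-18, mR=-3; mL+mR=-21 → advance -1; mR−mL=15 → turn +1·90°
n=7: pose=(8,0,E); sL=60/41, sR=60/29; mL=-2100/1189, mR=-30/41; mL+mR=-2970/1189 → advance -1; mR−mL=30/29 → turn +1·90°

0 5/3 3/2 -19/12 -5/6 7 0 N
1 12 60/13 -108/13 -6 7 -1 W
2 6 30 -18 -3 8 -1 S
3 60/41 60/29 -2100/1189 -30/41 8 0 E
4 5/3 3/2 -19/12 -5/6 7 0 N
5 12 60/13 -108/13 -6 7 -1 W
6 6 30 -18 -3 8 -1 S
7 60/41 60/29 -2100/1189 -30/41 8 0 E
final 7 0 N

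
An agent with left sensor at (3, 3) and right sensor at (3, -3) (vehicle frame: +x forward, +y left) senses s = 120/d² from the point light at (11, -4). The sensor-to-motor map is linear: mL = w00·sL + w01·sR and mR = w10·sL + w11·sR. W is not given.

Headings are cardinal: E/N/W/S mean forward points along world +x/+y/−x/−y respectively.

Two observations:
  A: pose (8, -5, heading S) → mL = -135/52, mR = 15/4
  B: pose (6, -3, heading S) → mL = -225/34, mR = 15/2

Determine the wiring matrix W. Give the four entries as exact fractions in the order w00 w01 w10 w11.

obs A: pose=(8,-5,S) → sL=15/2, sR=30/13, mL=-135/52, mR=15/4
obs B: pose=(6,-3,S) → sL=15, sR=30/17, mL=-225/34, mR=15/2
sensor matrix S = [[15/2, 30/13], [15, 30/17]]; det S = -4725/221
solve [mL_A; mL_B] = S·[w00; w01] and [mR_A; mR_B] = S·[w10; w11]:
  w00 = -1/2, w01 = 1/2, w10 = 1/2, w11 = 0

-1/2 1/2 1/2 0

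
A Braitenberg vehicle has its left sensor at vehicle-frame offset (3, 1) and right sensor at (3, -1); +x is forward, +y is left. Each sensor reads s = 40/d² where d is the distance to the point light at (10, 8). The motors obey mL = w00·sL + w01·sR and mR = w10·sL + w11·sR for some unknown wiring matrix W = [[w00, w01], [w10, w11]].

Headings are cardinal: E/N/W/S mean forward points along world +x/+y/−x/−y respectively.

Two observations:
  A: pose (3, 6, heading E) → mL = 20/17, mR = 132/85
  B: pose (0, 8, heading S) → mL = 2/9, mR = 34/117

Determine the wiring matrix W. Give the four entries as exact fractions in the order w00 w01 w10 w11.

1/2 0 1 -1/2

obs A: pose=(3,6,E) → sL=40/17, sR=8/5, mL=20/17, mR=132/85
obs B: pose=(0,8,S) → sL=4/9, sR=4/13, mL=2/9, mR=34/117
sensor matrix S = [[40/17, 8/5], [4/9, 4/13]]; det S = 128/9945
solve [mL_A; mL_B] = S·[w00; w01] and [mR_A; mR_B] = S·[w10; w11]:
  w00 = 1/2, w01 = 0, w10 = 1, w11 = -1/2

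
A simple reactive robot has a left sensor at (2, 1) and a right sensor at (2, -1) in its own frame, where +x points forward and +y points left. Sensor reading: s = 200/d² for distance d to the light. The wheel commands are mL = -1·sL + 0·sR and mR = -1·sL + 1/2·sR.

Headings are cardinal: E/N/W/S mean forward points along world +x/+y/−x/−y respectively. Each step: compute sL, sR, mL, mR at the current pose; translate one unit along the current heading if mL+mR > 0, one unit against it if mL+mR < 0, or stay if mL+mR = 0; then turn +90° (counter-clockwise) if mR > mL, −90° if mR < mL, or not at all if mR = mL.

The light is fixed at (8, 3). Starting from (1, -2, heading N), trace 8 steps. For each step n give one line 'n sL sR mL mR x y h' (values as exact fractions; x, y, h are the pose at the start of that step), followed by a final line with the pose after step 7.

0 200/73 40/9 -200/73 -340/657 1 -2 N
1 20/13 100/53 -20/13 -410/689 1 -3 W
2 200/89 200/113 -200/89 -13700/10057 2 -3 S
3 25/4 50/13 -25/4 -225/52 2 -2 E
4 200/73 40/9 -200/73 -340/657 1 -2 N
5 20/13 100/53 -20/13 -410/689 1 -3 W
6 200/89 200/113 -200/89 -13700/10057 2 -3 S
7 25/4 50/13 -25/4 -225/52 2 -2 E
final 1 -2 N

n=0: pose=(1,-2,N); sL=200/73, sR=40/9; mL=-200/73, mR=-340/657; mL+mR=-2140/657 → advance -1; mR−mL=20/9 → turn +1·90°
n=1: pose=(1,-3,W); sL=20/13, sR=100/53; mL=-20/13, mR=-410/689; mL+mR=-1470/689 → advance -1; mR−mL=50/53 → turn +1·90°
n=2: pose=(2,-3,S); sL=200/89, sR=200/113; mL=-200/89, mR=-13700/10057; mL+mR=-36300/10057 → advance -1; mR−mL=100/113 → turn +1·90°
n=3: pose=(2,-2,E); sL=25/4, sR=50/13; mL=-25/4, mR=-225/52; mL+mR=-275/26 → advance -1; mR−mL=25/13 → turn +1·90°
n=4: pose=(1,-2,N); sL=200/73, sR=40/9; mL=-200/73, mR=-340/657; mL+mR=-2140/657 → advance -1; mR−mL=20/9 → turn +1·90°
n=5: pose=(1,-3,W); sL=20/13, sR=100/53; mL=-20/13, mR=-410/689; mL+mR=-1470/689 → advance -1; mR−mL=50/53 → turn +1·90°
n=6: pose=(2,-3,S); sL=200/89, sR=200/113; mL=-200/89, mR=-13700/10057; mL+mR=-36300/10057 → advance -1; mR−mL=100/113 → turn +1·90°
n=7: pose=(2,-2,E); sL=25/4, sR=50/13; mL=-25/4, mR=-225/52; mL+mR=-275/26 → advance -1; mR−mL=25/13 → turn +1·90°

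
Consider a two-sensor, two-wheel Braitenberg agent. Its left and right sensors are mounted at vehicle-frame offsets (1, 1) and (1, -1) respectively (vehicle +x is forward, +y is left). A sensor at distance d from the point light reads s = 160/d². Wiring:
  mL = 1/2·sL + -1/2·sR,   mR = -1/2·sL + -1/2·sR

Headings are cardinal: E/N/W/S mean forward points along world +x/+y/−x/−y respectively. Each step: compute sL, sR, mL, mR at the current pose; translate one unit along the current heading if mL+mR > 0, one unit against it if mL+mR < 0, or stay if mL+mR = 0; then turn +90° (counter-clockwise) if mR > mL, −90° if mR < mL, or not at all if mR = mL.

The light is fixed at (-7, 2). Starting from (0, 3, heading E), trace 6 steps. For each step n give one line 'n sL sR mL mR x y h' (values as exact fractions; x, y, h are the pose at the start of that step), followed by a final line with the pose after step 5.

0 40/17 5/2 -5/68 -165/68 0 3 E
1 160/49 32/5 -384/245 -1184/245 -1 3 S
2 80/13 80/17 160/221 -1200/221 -1 4 W
3 32/9 160/73 448/657 -1888/657 0 4 N
4 40/17 5/2 -5/68 -165/68 0 3 E
5 160/49 32/5 -384/245 -1184/245 -1 3 S
final -1 4 W

n=0: pose=(0,3,E); sL=40/17, sR=5/2; mL=-5/68, mR=-165/68; mL+mR=-5/2 → advance -1; mR−mL=-40/17 → turn -1·90°
n=1: pose=(-1,3,S); sL=160/49, sR=32/5; mL=-384/245, mR=-1184/245; mL+mR=-32/5 → advance -1; mR−mL=-160/49 → turn -1·90°
n=2: pose=(-1,4,W); sL=80/13, sR=80/17; mL=160/221, mR=-1200/221; mL+mR=-80/17 → advance -1; mR−mL=-80/13 → turn -1·90°
n=3: pose=(0,4,N); sL=32/9, sR=160/73; mL=448/657, mR=-1888/657; mL+mR=-160/73 → advance -1; mR−mL=-32/9 → turn -1·90°
n=4: pose=(0,3,E); sL=40/17, sR=5/2; mL=-5/68, mR=-165/68; mL+mR=-5/2 → advance -1; mR−mL=-40/17 → turn -1·90°
n=5: pose=(-1,3,S); sL=160/49, sR=32/5; mL=-384/245, mR=-1184/245; mL+mR=-32/5 → advance -1; mR−mL=-160/49 → turn -1·90°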